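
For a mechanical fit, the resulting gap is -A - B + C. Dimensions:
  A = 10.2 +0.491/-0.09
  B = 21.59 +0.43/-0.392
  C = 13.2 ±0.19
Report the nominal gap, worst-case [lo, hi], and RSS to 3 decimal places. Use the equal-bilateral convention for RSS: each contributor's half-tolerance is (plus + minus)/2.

nominal=-18.590 wc=[-19.701,-17.918] rss=0.538

Stack each dimension's contribution:
  -A: nom -10.200 → Σnom=-10.200; wc +0.090/-0.491 → slack +0.090/-0.491; half-tol=0.290, Σhalf²=0.084390
  -B: nom -21.590 → Σnom=-31.790; wc +0.392/-0.430 → slack +0.482/-0.921; half-tol=0.411, Σhalf²=0.253311
  +C: nom +13.200 → Σnom=-18.590; wc +0.190/-0.190 → slack +0.672/-1.111; half-tol=0.190, Σhalf²=0.289411
Nominal = -18.590. Worst-case = [-18.590 - 1.111, -18.590 + 0.672] = [-19.701, -17.918]. RSS = √0.289411 = 0.538.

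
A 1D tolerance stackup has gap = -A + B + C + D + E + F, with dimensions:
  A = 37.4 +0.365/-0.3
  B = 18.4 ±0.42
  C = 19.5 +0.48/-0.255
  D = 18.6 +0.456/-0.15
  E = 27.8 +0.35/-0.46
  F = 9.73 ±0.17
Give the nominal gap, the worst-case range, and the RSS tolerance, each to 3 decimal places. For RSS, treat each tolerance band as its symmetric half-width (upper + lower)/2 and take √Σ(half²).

nominal=56.630 wc=[54.810,58.806] rss=0.841

Stack each dimension's contribution:
  -A: nom -37.400 → Σnom=-37.400; wc +0.300/-0.365 → slack +0.300/-0.365; half-tol=0.333, Σhalf²=0.110556
  +B: nom +18.400 → Σnom=-19.000; wc +0.420/-0.420 → slack +0.720/-0.785; half-tol=0.420, Σhalf²=0.286956
  +C: nom +19.500 → Σnom=0.500; wc +0.480/-0.255 → slack +1.200/-1.040; half-tol=0.367, Σhalf²=0.422012
  +D: nom +18.600 → Σnom=19.100; wc +0.456/-0.150 → slack +1.656/-1.190; half-tol=0.303, Σhalf²=0.513821
  +E: nom +27.800 → Σnom=46.900; wc +0.350/-0.460 → slack +2.006/-1.650; half-tol=0.405, Σhalf²=0.677847
  +F: nom +9.730 → Σnom=56.630; wc +0.170/-0.170 → slack +2.176/-1.820; half-tol=0.170, Σhalf²=0.706747
Nominal = 56.630. Worst-case = [56.630 - 1.820, 56.630 + 2.176] = [54.810, 58.806]. RSS = √0.706747 = 0.841.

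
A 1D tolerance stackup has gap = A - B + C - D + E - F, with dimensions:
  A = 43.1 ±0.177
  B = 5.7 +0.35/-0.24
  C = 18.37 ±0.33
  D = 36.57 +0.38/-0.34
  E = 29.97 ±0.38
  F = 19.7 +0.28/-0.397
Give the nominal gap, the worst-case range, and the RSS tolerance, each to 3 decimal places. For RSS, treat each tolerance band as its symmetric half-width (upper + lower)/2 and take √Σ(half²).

nominal=29.470 wc=[27.573,31.334] rss=0.785

Stack each dimension's contribution:
  +A: nom +43.100 → Σnom=43.100; wc +0.177/-0.177 → slack +0.177/-0.177; half-tol=0.177, Σhalf²=0.031329
  -B: nom -5.700 → Σnom=37.400; wc +0.240/-0.350 → slack +0.417/-0.527; half-tol=0.295, Σhalf²=0.118354
  +C: nom +18.370 → Σnom=55.770; wc +0.330/-0.330 → slack +0.747/-0.857; half-tol=0.330, Σhalf²=0.227254
  -D: nom -36.570 → Σnom=19.200; wc +0.340/-0.380 → slack +1.087/-1.237; half-tol=0.360, Σhalf²=0.356854
  +E: nom +29.970 → Σnom=49.170; wc +0.380/-0.380 → slack +1.467/-1.617; half-tol=0.380, Σhalf²=0.501254
  -F: nom -19.700 → Σnom=29.470; wc +0.397/-0.280 → slack +1.864/-1.897; half-tol=0.339, Σhalf²=0.615836
Nominal = 29.470. Worst-case = [29.470 - 1.897, 29.470 + 1.864] = [27.573, 31.334]. RSS = √0.615836 = 0.785.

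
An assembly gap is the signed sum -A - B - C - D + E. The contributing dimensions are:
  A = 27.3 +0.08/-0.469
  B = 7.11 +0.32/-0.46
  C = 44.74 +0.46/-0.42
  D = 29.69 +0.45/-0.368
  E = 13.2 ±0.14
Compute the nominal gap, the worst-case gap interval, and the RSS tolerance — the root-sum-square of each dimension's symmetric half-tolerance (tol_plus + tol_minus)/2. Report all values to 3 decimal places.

nominal=-95.640 wc=[-97.090,-93.783] rss=0.780

Stack each dimension's contribution:
  -A: nom -27.300 → Σnom=-27.300; wc +0.469/-0.080 → slack +0.469/-0.080; half-tol=0.274, Σhalf²=0.075350
  -B: nom -7.110 → Σnom=-34.410; wc +0.460/-0.320 → slack +0.929/-0.400; half-tol=0.390, Σhalf²=0.227450
  -C: nom -44.740 → Σnom=-79.150; wc +0.420/-0.460 → slack +1.349/-0.860; half-tol=0.440, Σhalf²=0.421050
  -D: nom -29.690 → Σnom=-108.840; wc +0.368/-0.450 → slack +1.717/-1.310; half-tol=0.409, Σhalf²=0.588331
  +E: nom +13.200 → Σnom=-95.640; wc +0.140/-0.140 → slack +1.857/-1.450; half-tol=0.140, Σhalf²=0.607931
Nominal = -95.640. Worst-case = [-95.640 - 1.450, -95.640 + 1.857] = [-97.090, -93.783]. RSS = √0.607931 = 0.780.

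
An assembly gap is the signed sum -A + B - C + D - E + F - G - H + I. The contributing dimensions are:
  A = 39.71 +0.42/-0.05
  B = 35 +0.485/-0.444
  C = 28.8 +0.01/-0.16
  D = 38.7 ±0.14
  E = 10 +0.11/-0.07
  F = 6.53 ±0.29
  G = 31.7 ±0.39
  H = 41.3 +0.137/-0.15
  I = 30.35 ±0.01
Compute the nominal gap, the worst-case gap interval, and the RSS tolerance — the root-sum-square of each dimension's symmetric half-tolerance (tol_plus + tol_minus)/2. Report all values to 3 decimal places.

nominal=-40.930 wc=[-42.881,-39.185] rss=0.750

Stack each dimension's contribution:
  -A: nom -39.710 → Σnom=-39.710; wc +0.050/-0.420 → slack +0.050/-0.420; half-tol=0.235, Σhalf²=0.055225
  +B: nom +35.000 → Σnom=-4.710; wc +0.485/-0.444 → slack +0.535/-0.864; half-tol=0.465, Σhalf²=0.270985
  -C: nom -28.800 → Σnom=-33.510; wc +0.160/-0.010 → slack +0.695/-0.874; half-tol=0.085, Σhalf²=0.278210
  +D: nom +38.700 → Σnom=5.190; wc +0.140/-0.140 → slack +0.835/-1.014; half-tol=0.140, Σhalf²=0.297810
  -E: nom -10.000 → Σnom=-4.810; wc +0.070/-0.110 → slack +0.905/-1.124; half-tol=0.090, Σhalf²=0.305910
  +F: nom +6.530 → Σnom=1.720; wc +0.290/-0.290 → slack +1.195/-1.414; half-tol=0.290, Σhalf²=0.390010
  -G: nom -31.700 → Σnom=-29.980; wc +0.390/-0.390 → slack +1.585/-1.804; half-tol=0.390, Σhalf²=0.542110
  -H: nom -41.300 → Σnom=-71.280; wc +0.150/-0.137 → slack +1.735/-1.941; half-tol=0.144, Σhalf²=0.562702
  +I: nom +30.350 → Σnom=-40.930; wc +0.010/-0.010 → slack +1.745/-1.951; half-tol=0.010, Σhalf²=0.562802
Nominal = -40.930. Worst-case = [-40.930 - 1.951, -40.930 + 1.745] = [-42.881, -39.185]. RSS = √0.562802 = 0.750.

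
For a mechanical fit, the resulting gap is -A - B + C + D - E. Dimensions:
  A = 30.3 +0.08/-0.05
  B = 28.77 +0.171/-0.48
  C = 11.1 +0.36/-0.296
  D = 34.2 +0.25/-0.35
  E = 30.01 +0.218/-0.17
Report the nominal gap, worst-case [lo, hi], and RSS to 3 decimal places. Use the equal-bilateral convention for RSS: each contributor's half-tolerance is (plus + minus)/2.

Stack each dimension's contribution:
  -A: nom -30.300 → Σnom=-30.300; wc +0.050/-0.080 → slack +0.050/-0.080; half-tol=0.065, Σhalf²=0.004225
  -B: nom -28.770 → Σnom=-59.070; wc +0.480/-0.171 → slack +0.530/-0.251; half-tol=0.326, Σhalf²=0.110175
  +C: nom +11.100 → Σnom=-47.970; wc +0.360/-0.296 → slack +0.890/-0.547; half-tol=0.328, Σhalf²=0.217759
  +D: nom +34.200 → Σnom=-13.770; wc +0.250/-0.350 → slack +1.140/-0.897; half-tol=0.300, Σhalf²=0.307759
  -E: nom -30.010 → Σnom=-43.780; wc +0.170/-0.218 → slack +1.310/-1.115; half-tol=0.194, Σhalf²=0.345395
Nominal = -43.780. Worst-case = [-43.780 - 1.115, -43.780 + 1.310] = [-44.895, -42.470]. RSS = √0.345395 = 0.588.

nominal=-43.780 wc=[-44.895,-42.470] rss=0.588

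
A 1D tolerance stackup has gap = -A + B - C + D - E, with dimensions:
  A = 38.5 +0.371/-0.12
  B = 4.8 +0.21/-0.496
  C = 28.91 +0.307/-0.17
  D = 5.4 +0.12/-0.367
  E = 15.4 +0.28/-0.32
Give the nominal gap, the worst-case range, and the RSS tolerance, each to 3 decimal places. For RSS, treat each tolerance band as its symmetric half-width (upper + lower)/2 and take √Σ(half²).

Stack each dimension's contribution:
  -A: nom -38.500 → Σnom=-38.500; wc +0.120/-0.371 → slack +0.120/-0.371; half-tol=0.245, Σhalf²=0.060270
  +B: nom +4.800 → Σnom=-33.700; wc +0.210/-0.496 → slack +0.330/-0.867; half-tol=0.353, Σhalf²=0.184879
  -C: nom -28.910 → Σnom=-62.610; wc +0.170/-0.307 → slack +0.500/-1.174; half-tol=0.238, Σhalf²=0.241761
  +D: nom +5.400 → Σnom=-57.210; wc +0.120/-0.367 → slack +0.620/-1.541; half-tol=0.243, Σhalf²=0.301054
  -E: nom -15.400 → Σnom=-72.610; wc +0.320/-0.280 → slack +0.940/-1.821; half-tol=0.300, Σhalf²=0.391054
Nominal = -72.610. Worst-case = [-72.610 - 1.821, -72.610 + 0.940] = [-74.431, -71.670]. RSS = √0.391054 = 0.625.

nominal=-72.610 wc=[-74.431,-71.670] rss=0.625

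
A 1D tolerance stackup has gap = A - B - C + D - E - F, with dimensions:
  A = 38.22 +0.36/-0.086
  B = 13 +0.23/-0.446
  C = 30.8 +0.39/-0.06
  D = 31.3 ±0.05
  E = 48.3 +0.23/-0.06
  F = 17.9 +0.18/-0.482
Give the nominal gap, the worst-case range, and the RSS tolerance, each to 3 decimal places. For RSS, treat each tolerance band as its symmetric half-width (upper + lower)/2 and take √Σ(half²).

Stack each dimension's contribution:
  +A: nom +38.220 → Σnom=38.220; wc +0.360/-0.086 → slack +0.360/-0.086; half-tol=0.223, Σhalf²=0.049729
  -B: nom -13.000 → Σnom=25.220; wc +0.446/-0.230 → slack +0.806/-0.316; half-tol=0.338, Σhalf²=0.163973
  -C: nom -30.800 → Σnom=-5.580; wc +0.060/-0.390 → slack +0.866/-0.706; half-tol=0.225, Σhalf²=0.214598
  +D: nom +31.300 → Σnom=25.720; wc +0.050/-0.050 → slack +0.916/-0.756; half-tol=0.050, Σhalf²=0.217098
  -E: nom -48.300 → Σnom=-22.580; wc +0.060/-0.230 → slack +0.976/-0.986; half-tol=0.145, Σhalf²=0.238123
  -F: nom -17.900 → Σnom=-40.480; wc +0.482/-0.180 → slack +1.458/-1.166; half-tol=0.331, Σhalf²=0.347684
Nominal = -40.480. Worst-case = [-40.480 - 1.166, -40.480 + 1.458] = [-41.646, -39.022]. RSS = √0.347684 = 0.590.

nominal=-40.480 wc=[-41.646,-39.022] rss=0.590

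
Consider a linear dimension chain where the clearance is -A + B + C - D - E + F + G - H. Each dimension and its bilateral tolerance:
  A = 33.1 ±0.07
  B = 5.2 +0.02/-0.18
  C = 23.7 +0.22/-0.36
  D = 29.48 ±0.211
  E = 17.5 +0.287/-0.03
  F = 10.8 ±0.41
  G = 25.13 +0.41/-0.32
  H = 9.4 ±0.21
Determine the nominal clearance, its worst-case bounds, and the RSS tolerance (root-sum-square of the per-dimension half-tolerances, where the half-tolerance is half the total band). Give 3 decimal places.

Stack each dimension's contribution:
  -A: nom -33.100 → Σnom=-33.100; wc +0.070/-0.070 → slack +0.070/-0.070; half-tol=0.070, Σhalf²=0.004900
  +B: nom +5.200 → Σnom=-27.900; wc +0.020/-0.180 → slack +0.090/-0.250; half-tol=0.100, Σhalf²=0.014900
  +C: nom +23.700 → Σnom=-4.200; wc +0.220/-0.360 → slack +0.310/-0.610; half-tol=0.290, Σhalf²=0.099000
  -D: nom -29.480 → Σnom=-33.680; wc +0.211/-0.211 → slack +0.521/-0.821; half-tol=0.211, Σhalf²=0.143521
  -E: nom -17.500 → Σnom=-51.180; wc +0.030/-0.287 → slack +0.551/-1.108; half-tol=0.158, Σhalf²=0.168643
  +F: nom +10.800 → Σnom=-40.380; wc +0.410/-0.410 → slack +0.961/-1.518; half-tol=0.410, Σhalf²=0.336743
  +G: nom +25.130 → Σnom=-15.250; wc +0.410/-0.320 → slack +1.371/-1.838; half-tol=0.365, Σhalf²=0.469968
  -H: nom -9.400 → Σnom=-24.650; wc +0.210/-0.210 → slack +1.581/-2.048; half-tol=0.210, Σhalf²=0.514068
Nominal = -24.650. Worst-case = [-24.650 - 2.048, -24.650 + 1.581] = [-26.698, -23.069]. RSS = √0.514068 = 0.717.

nominal=-24.650 wc=[-26.698,-23.069] rss=0.717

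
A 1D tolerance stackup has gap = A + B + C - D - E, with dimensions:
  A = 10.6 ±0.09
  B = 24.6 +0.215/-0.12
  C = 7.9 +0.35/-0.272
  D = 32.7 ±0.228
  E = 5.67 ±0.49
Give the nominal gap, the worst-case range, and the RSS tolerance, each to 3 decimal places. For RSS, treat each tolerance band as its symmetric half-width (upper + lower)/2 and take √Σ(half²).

nominal=4.730 wc=[3.530,6.103] rss=0.652

Stack each dimension's contribution:
  +A: nom +10.600 → Σnom=10.600; wc +0.090/-0.090 → slack +0.090/-0.090; half-tol=0.090, Σhalf²=0.008100
  +B: nom +24.600 → Σnom=35.200; wc +0.215/-0.120 → slack +0.305/-0.210; half-tol=0.167, Σhalf²=0.036156
  +C: nom +7.900 → Σnom=43.100; wc +0.350/-0.272 → slack +0.655/-0.482; half-tol=0.311, Σhalf²=0.132877
  -D: nom -32.700 → Σnom=10.400; wc +0.228/-0.228 → slack +0.883/-0.710; half-tol=0.228, Σhalf²=0.184861
  -E: nom -5.670 → Σnom=4.730; wc +0.490/-0.490 → slack +1.373/-1.200; half-tol=0.490, Σhalf²=0.424961
Nominal = 4.730. Worst-case = [4.730 - 1.200, 4.730 + 1.373] = [3.530, 6.103]. RSS = √0.424961 = 0.652.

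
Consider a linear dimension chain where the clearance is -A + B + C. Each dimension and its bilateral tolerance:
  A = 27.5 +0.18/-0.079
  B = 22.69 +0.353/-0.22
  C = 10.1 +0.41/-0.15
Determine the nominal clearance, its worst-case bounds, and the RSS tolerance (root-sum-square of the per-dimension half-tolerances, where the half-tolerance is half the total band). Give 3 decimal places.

Stack each dimension's contribution:
  -A: nom -27.500 → Σnom=-27.500; wc +0.079/-0.180 → slack +0.079/-0.180; half-tol=0.130, Σhalf²=0.016770
  +B: nom +22.690 → Σnom=-4.810; wc +0.353/-0.220 → slack +0.432/-0.400; half-tol=0.286, Σhalf²=0.098852
  +C: nom +10.100 → Σnom=5.290; wc +0.410/-0.150 → slack +0.842/-0.550; half-tol=0.280, Σhalf²=0.177252
Nominal = 5.290. Worst-case = [5.290 - 0.550, 5.290 + 0.842] = [4.740, 6.132]. RSS = √0.177252 = 0.421.

nominal=5.290 wc=[4.740,6.132] rss=0.421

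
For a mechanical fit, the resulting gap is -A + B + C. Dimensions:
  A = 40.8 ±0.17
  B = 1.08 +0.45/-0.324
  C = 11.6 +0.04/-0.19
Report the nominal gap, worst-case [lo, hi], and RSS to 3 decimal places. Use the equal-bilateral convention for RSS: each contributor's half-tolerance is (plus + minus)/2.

Stack each dimension's contribution:
  -A: nom -40.800 → Σnom=-40.800; wc +0.170/-0.170 → slack +0.170/-0.170; half-tol=0.170, Σhalf²=0.028900
  +B: nom +1.080 → Σnom=-39.720; wc +0.450/-0.324 → slack +0.620/-0.494; half-tol=0.387, Σhalf²=0.178669
  +C: nom +11.600 → Σnom=-28.120; wc +0.040/-0.190 → slack +0.660/-0.684; half-tol=0.115, Σhalf²=0.191894
Nominal = -28.120. Worst-case = [-28.120 - 0.684, -28.120 + 0.660] = [-28.804, -27.460]. RSS = √0.191894 = 0.438.

nominal=-28.120 wc=[-28.804,-27.460] rss=0.438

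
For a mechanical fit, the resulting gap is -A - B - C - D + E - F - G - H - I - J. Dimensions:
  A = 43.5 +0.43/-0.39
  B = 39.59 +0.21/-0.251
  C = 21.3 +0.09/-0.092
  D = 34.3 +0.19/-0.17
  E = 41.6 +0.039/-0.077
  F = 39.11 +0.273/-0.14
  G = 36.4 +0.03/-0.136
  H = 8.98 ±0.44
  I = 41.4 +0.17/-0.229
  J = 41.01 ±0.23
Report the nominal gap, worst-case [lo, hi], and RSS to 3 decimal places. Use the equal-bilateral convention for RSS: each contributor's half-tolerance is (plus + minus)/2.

Stack each dimension's contribution:
  -A: nom -43.500 → Σnom=-43.500; wc +0.390/-0.430 → slack +0.390/-0.430; half-tol=0.410, Σhalf²=0.168100
  -B: nom -39.590 → Σnom=-83.090; wc +0.251/-0.210 → slack +0.641/-0.640; half-tol=0.230, Σhalf²=0.221230
  -C: nom -21.300 → Σnom=-104.390; wc +0.092/-0.090 → slack +0.733/-0.730; half-tol=0.091, Σhalf²=0.229511
  -D: nom -34.300 → Σnom=-138.690; wc +0.170/-0.190 → slack +0.903/-0.920; half-tol=0.180, Σhalf²=0.261911
  +E: nom +41.600 → Σnom=-97.090; wc +0.039/-0.077 → slack +0.942/-0.997; half-tol=0.058, Σhalf²=0.265275
  -F: nom -39.110 → Σnom=-136.200; wc +0.140/-0.273 → slack +1.082/-1.270; half-tol=0.207, Σhalf²=0.307918
  -G: nom -36.400 → Σnom=-172.600; wc +0.136/-0.030 → slack +1.218/-1.300; half-tol=0.083, Σhalf²=0.314806
  -H: nom -8.980 → Σnom=-181.580; wc +0.440/-0.440 → slack +1.658/-1.740; half-tol=0.440, Σhalf²=0.508406
  -I: nom -41.400 → Σnom=-222.980; wc +0.229/-0.170 → slack +1.887/-1.910; half-tol=0.200, Σhalf²=0.548207
  -J: nom -41.010 → Σnom=-263.990; wc +0.230/-0.230 → slack +2.117/-2.140; half-tol=0.230, Σhalf²=0.601107
Nominal = -263.990. Worst-case = [-263.990 - 2.140, -263.990 + 2.117] = [-266.130, -261.873]. RSS = √0.601107 = 0.775.

nominal=-263.990 wc=[-266.130,-261.873] rss=0.775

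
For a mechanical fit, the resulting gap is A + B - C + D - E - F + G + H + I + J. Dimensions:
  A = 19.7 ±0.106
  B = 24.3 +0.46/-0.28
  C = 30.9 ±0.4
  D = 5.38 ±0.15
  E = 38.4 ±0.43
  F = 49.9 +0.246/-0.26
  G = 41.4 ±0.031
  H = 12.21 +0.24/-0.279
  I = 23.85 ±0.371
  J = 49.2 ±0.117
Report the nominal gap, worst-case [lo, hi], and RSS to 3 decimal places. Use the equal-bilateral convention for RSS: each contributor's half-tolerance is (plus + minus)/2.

nominal=56.840 wc=[54.430,59.405] rss=0.894

Stack each dimension's contribution:
  +A: nom +19.700 → Σnom=19.700; wc +0.106/-0.106 → slack +0.106/-0.106; half-tol=0.106, Σhalf²=0.011236
  +B: nom +24.300 → Σnom=44.000; wc +0.460/-0.280 → slack +0.566/-0.386; half-tol=0.370, Σhalf²=0.148136
  -C: nom -30.900 → Σnom=13.100; wc +0.400/-0.400 → slack +0.966/-0.786; half-tol=0.400, Σhalf²=0.308136
  +D: nom +5.380 → Σnom=18.480; wc +0.150/-0.150 → slack +1.116/-0.936; half-tol=0.150, Σhalf²=0.330636
  -E: nom -38.400 → Σnom=-19.920; wc +0.430/-0.430 → slack +1.546/-1.366; half-tol=0.430, Σhalf²=0.515536
  -F: nom -49.900 → Σnom=-69.820; wc +0.260/-0.246 → slack +1.806/-1.612; half-tol=0.253, Σhalf²=0.579545
  +G: nom +41.400 → Σnom=-28.420; wc +0.031/-0.031 → slack +1.837/-1.643; half-tol=0.031, Σhalf²=0.580506
  +H: nom +12.210 → Σnom=-16.210; wc +0.240/-0.279 → slack +2.077/-1.922; half-tol=0.260, Σhalf²=0.647846
  +I: nom +23.850 → Σnom=7.640; wc +0.371/-0.371 → slack +2.448/-2.293; half-tol=0.371, Σhalf²=0.785487
  +J: nom +49.200 → Σnom=56.840; wc +0.117/-0.117 → slack +2.565/-2.410; half-tol=0.117, Σhalf²=0.799176
Nominal = 56.840. Worst-case = [56.840 - 2.410, 56.840 + 2.565] = [54.430, 59.405]. RSS = √0.799176 = 0.894.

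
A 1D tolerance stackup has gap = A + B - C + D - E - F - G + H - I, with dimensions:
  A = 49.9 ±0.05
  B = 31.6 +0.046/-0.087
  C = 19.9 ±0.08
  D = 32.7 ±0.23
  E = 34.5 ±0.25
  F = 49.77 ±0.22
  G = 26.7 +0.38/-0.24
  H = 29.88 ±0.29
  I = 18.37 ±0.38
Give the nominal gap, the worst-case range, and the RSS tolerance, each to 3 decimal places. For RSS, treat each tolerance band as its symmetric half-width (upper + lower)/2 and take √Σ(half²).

Stack each dimension's contribution:
  +A: nom +49.900 → Σnom=49.900; wc +0.050/-0.050 → slack +0.050/-0.050; half-tol=0.050, Σhalf²=0.002500
  +B: nom +31.600 → Σnom=81.500; wc +0.046/-0.087 → slack +0.096/-0.137; half-tol=0.067, Σhalf²=0.006922
  -C: nom -19.900 → Σnom=61.600; wc +0.080/-0.080 → slack +0.176/-0.217; half-tol=0.080, Σhalf²=0.013322
  +D: nom +32.700 → Σnom=94.300; wc +0.230/-0.230 → slack +0.406/-0.447; half-tol=0.230, Σhalf²=0.066222
  -E: nom -34.500 → Σnom=59.800; wc +0.250/-0.250 → slack +0.656/-0.697; half-tol=0.250, Σhalf²=0.128722
  -F: nom -49.770 → Σnom=10.030; wc +0.220/-0.220 → slack +0.876/-0.917; half-tol=0.220, Σhalf²=0.177122
  -G: nom -26.700 → Σnom=-16.670; wc +0.240/-0.380 → slack +1.116/-1.297; half-tol=0.310, Σhalf²=0.273222
  +H: nom +29.880 → Σnom=13.210; wc +0.290/-0.290 → slack +1.406/-1.587; half-tol=0.290, Σhalf²=0.357322
  -I: nom -18.370 → Σnom=-5.160; wc +0.380/-0.380 → slack +1.786/-1.967; half-tol=0.380, Σhalf²=0.501722
Nominal = -5.160. Worst-case = [-5.160 - 1.967, -5.160 + 1.786] = [-7.127, -3.374]. RSS = √0.501722 = 0.708.

nominal=-5.160 wc=[-7.127,-3.374] rss=0.708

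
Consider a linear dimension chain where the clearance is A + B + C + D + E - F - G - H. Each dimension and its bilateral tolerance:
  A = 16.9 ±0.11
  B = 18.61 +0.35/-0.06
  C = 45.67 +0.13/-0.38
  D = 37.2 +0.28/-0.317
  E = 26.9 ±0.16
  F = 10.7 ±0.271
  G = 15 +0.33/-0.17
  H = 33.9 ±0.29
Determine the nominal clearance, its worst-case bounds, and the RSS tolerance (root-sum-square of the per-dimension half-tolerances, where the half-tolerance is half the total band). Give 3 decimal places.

nominal=85.680 wc=[83.762,87.441] rss=0.674

Stack each dimension's contribution:
  +A: nom +16.900 → Σnom=16.900; wc +0.110/-0.110 → slack +0.110/-0.110; half-tol=0.110, Σhalf²=0.012100
  +B: nom +18.610 → Σnom=35.510; wc +0.350/-0.060 → slack +0.460/-0.170; half-tol=0.205, Σhalf²=0.054125
  +C: nom +45.670 → Σnom=81.180; wc +0.130/-0.380 → slack +0.590/-0.550; half-tol=0.255, Σhalf²=0.119150
  +D: nom +37.200 → Σnom=118.380; wc +0.280/-0.317 → slack +0.870/-0.867; half-tol=0.298, Σhalf²=0.208252
  +E: nom +26.900 → Σnom=145.280; wc +0.160/-0.160 → slack +1.030/-1.027; half-tol=0.160, Σhalf²=0.233852
  -F: nom -10.700 → Σnom=134.580; wc +0.271/-0.271 → slack +1.301/-1.298; half-tol=0.271, Σhalf²=0.307293
  -G: nom -15.000 → Σnom=119.580; wc +0.170/-0.330 → slack +1.471/-1.628; half-tol=0.250, Σhalf²=0.369793
  -H: nom -33.900 → Σnom=85.680; wc +0.290/-0.290 → slack +1.761/-1.918; half-tol=0.290, Σhalf²=0.453893
Nominal = 85.680. Worst-case = [85.680 - 1.918, 85.680 + 1.761] = [83.762, 87.441]. RSS = √0.453893 = 0.674.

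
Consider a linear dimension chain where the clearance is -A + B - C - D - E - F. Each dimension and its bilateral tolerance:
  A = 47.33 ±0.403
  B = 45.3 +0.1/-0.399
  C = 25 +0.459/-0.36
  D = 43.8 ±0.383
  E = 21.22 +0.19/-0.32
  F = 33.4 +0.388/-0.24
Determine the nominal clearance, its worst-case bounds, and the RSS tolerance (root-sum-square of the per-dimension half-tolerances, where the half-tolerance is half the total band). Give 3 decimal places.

nominal=-125.450 wc=[-127.672,-123.644] rss=0.838

Stack each dimension's contribution:
  -A: nom -47.330 → Σnom=-47.330; wc +0.403/-0.403 → slack +0.403/-0.403; half-tol=0.403, Σhalf²=0.162409
  +B: nom +45.300 → Σnom=-2.030; wc +0.100/-0.399 → slack +0.503/-0.802; half-tol=0.249, Σhalf²=0.224659
  -C: nom -25.000 → Σnom=-27.030; wc +0.360/-0.459 → slack +0.863/-1.261; half-tol=0.409, Σhalf²=0.392350
  -D: nom -43.800 → Σnom=-70.830; wc +0.383/-0.383 → slack +1.246/-1.644; half-tol=0.383, Σhalf²=0.539038
  -E: nom -21.220 → Σnom=-92.050; wc +0.320/-0.190 → slack +1.566/-1.834; half-tol=0.255, Σhalf²=0.604063
  -F: nom -33.400 → Σnom=-125.450; wc +0.240/-0.388 → slack +1.806/-2.222; half-tol=0.314, Σhalf²=0.702659
Nominal = -125.450. Worst-case = [-125.450 - 2.222, -125.450 + 1.806] = [-127.672, -123.644]. RSS = √0.702659 = 0.838.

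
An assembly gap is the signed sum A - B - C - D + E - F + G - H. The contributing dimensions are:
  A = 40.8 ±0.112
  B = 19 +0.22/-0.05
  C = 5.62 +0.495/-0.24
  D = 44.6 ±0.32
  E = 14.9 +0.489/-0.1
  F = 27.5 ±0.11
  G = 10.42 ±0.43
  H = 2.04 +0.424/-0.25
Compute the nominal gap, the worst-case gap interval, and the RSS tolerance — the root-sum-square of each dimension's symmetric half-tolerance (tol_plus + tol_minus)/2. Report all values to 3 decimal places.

Stack each dimension's contribution:
  +A: nom +40.800 → Σnom=40.800; wc +0.112/-0.112 → slack +0.112/-0.112; half-tol=0.112, Σhalf²=0.012544
  -B: nom -19.000 → Σnom=21.800; wc +0.050/-0.220 → slack +0.162/-0.332; half-tol=0.135, Σhalf²=0.030769
  -C: nom -5.620 → Σnom=16.180; wc +0.240/-0.495 → slack +0.402/-0.827; half-tol=0.367, Σhalf²=0.165825
  -D: nom -44.600 → Σnom=-28.420; wc +0.320/-0.320 → slack +0.722/-1.147; half-tol=0.320, Σhalf²=0.268225
  +E: nom +14.900 → Σnom=-13.520; wc +0.489/-0.100 → slack +1.211/-1.247; half-tol=0.294, Σhalf²=0.354955
  -F: nom -27.500 → Σnom=-41.020; wc +0.110/-0.110 → slack +1.321/-1.357; half-tol=0.110, Σhalf²=0.367055
  +G: nom +10.420 → Σnom=-30.600; wc +0.430/-0.430 → slack +1.751/-1.787; half-tol=0.430, Σhalf²=0.551955
  -H: nom -2.040 → Σnom=-32.640; wc +0.250/-0.424 → slack +2.001/-2.211; half-tol=0.337, Σhalf²=0.665524
Nominal = -32.640. Worst-case = [-32.640 - 2.211, -32.640 + 2.001] = [-34.851, -30.639]. RSS = √0.665524 = 0.816.

nominal=-32.640 wc=[-34.851,-30.639] rss=0.816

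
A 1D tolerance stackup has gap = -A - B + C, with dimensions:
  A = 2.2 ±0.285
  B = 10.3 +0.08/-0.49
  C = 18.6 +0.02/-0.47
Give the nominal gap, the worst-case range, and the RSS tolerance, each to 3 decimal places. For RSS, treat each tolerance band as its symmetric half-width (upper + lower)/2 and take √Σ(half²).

Stack each dimension's contribution:
  -A: nom -2.200 → Σnom=-2.200; wc +0.285/-0.285 → slack +0.285/-0.285; half-tol=0.285, Σhalf²=0.081225
  -B: nom -10.300 → Σnom=-12.500; wc +0.490/-0.080 → slack +0.775/-0.365; half-tol=0.285, Σhalf²=0.162450
  +C: nom +18.600 → Σnom=6.100; wc +0.020/-0.470 → slack +0.795/-0.835; half-tol=0.245, Σhalf²=0.222475
Nominal = 6.100. Worst-case = [6.100 - 0.835, 6.100 + 0.795] = [5.265, 6.895]. RSS = √0.222475 = 0.472.

nominal=6.100 wc=[5.265,6.895] rss=0.472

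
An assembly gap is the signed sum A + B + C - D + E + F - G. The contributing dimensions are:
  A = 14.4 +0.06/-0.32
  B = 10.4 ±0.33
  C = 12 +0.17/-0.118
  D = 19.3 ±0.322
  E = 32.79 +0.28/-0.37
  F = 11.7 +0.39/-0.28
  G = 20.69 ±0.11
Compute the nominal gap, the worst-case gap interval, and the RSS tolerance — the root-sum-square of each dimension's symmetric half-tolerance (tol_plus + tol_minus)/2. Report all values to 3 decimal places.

nominal=41.300 wc=[39.450,42.962] rss=0.707

Stack each dimension's contribution:
  +A: nom +14.400 → Σnom=14.400; wc +0.060/-0.320 → slack +0.060/-0.320; half-tol=0.190, Σhalf²=0.036100
  +B: nom +10.400 → Σnom=24.800; wc +0.330/-0.330 → slack +0.390/-0.650; half-tol=0.330, Σhalf²=0.145000
  +C: nom +12.000 → Σnom=36.800; wc +0.170/-0.118 → slack +0.560/-0.768; half-tol=0.144, Σhalf²=0.165736
  -D: nom -19.300 → Σnom=17.500; wc +0.322/-0.322 → slack +0.882/-1.090; half-tol=0.322, Σhalf²=0.269420
  +E: nom +32.790 → Σnom=50.290; wc +0.280/-0.370 → slack +1.162/-1.460; half-tol=0.325, Σhalf²=0.375045
  +F: nom +11.700 → Σnom=61.990; wc +0.390/-0.280 → slack +1.552/-1.740; half-tol=0.335, Σhalf²=0.487270
  -G: nom -20.690 → Σnom=41.300; wc +0.110/-0.110 → slack +1.662/-1.850; half-tol=0.110, Σhalf²=0.499370
Nominal = 41.300. Worst-case = [41.300 - 1.850, 41.300 + 1.662] = [39.450, 42.962]. RSS = √0.499370 = 0.707.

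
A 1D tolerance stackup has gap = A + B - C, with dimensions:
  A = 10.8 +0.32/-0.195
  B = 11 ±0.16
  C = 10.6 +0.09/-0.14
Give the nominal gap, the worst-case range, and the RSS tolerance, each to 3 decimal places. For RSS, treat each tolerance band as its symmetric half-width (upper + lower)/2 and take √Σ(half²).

Stack each dimension's contribution:
  +A: nom +10.800 → Σnom=10.800; wc +0.320/-0.195 → slack +0.320/-0.195; half-tol=0.258, Σhalf²=0.066306
  +B: nom +11.000 → Σnom=21.800; wc +0.160/-0.160 → slack +0.480/-0.355; half-tol=0.160, Σhalf²=0.091906
  -C: nom -10.600 → Σnom=11.200; wc +0.140/-0.090 → slack +0.620/-0.445; half-tol=0.115, Σhalf²=0.105131
Nominal = 11.200. Worst-case = [11.200 - 0.445, 11.200 + 0.620] = [10.755, 11.820]. RSS = √0.105131 = 0.324.

nominal=11.200 wc=[10.755,11.820] rss=0.324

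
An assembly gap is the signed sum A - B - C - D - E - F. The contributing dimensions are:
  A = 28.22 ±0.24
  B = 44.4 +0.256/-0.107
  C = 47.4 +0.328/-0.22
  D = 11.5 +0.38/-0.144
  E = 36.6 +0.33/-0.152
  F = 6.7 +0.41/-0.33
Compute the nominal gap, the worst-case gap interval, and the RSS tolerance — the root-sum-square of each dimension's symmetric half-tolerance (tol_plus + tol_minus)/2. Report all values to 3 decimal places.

nominal=-118.380 wc=[-120.324,-117.187] rss=0.655

Stack each dimension's contribution:
  +A: nom +28.220 → Σnom=28.220; wc +0.240/-0.240 → slack +0.240/-0.240; half-tol=0.240, Σhalf²=0.057600
  -B: nom -44.400 → Σnom=-16.180; wc +0.107/-0.256 → slack +0.347/-0.496; half-tol=0.181, Σhalf²=0.090542
  -C: nom -47.400 → Σnom=-63.580; wc +0.220/-0.328 → slack +0.567/-0.824; half-tol=0.274, Σhalf²=0.165618
  -D: nom -11.500 → Σnom=-75.080; wc +0.144/-0.380 → slack +0.711/-1.204; half-tol=0.262, Σhalf²=0.234262
  -E: nom -36.600 → Σnom=-111.680; wc +0.152/-0.330 → slack +0.863/-1.534; half-tol=0.241, Σhalf²=0.292343
  -F: nom -6.700 → Σnom=-118.380; wc +0.330/-0.410 → slack +1.193/-1.944; half-tol=0.370, Σhalf²=0.429243
Nominal = -118.380. Worst-case = [-118.380 - 1.944, -118.380 + 1.193] = [-120.324, -117.187]. RSS = √0.429243 = 0.655.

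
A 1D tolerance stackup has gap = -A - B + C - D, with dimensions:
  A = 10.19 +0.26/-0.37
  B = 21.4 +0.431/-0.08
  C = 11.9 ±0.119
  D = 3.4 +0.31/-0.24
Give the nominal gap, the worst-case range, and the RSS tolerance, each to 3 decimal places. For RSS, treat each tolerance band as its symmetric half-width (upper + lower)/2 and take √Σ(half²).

Stack each dimension's contribution:
  -A: nom -10.190 → Σnom=-10.190; wc +0.370/-0.260 → slack +0.370/-0.260; half-tol=0.315, Σhalf²=0.099225
  -B: nom -21.400 → Σnom=-31.590; wc +0.080/-0.431 → slack +0.450/-0.691; half-tol=0.256, Σhalf²=0.164505
  +C: nom +11.900 → Σnom=-19.690; wc +0.119/-0.119 → slack +0.569/-0.810; half-tol=0.119, Σhalf²=0.178666
  -D: nom -3.400 → Σnom=-23.090; wc +0.240/-0.310 → slack +0.809/-1.120; half-tol=0.275, Σhalf²=0.254291
Nominal = -23.090. Worst-case = [-23.090 - 1.120, -23.090 + 0.809] = [-24.210, -22.281]. RSS = √0.254291 = 0.504.

nominal=-23.090 wc=[-24.210,-22.281] rss=0.504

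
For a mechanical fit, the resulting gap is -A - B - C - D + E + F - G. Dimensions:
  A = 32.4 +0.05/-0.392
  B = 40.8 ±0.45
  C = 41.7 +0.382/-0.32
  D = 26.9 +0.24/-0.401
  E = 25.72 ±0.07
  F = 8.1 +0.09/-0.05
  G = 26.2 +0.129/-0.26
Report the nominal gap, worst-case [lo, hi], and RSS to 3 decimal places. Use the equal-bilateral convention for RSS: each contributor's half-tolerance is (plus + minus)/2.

Stack each dimension's contribution:
  -A: nom -32.400 → Σnom=-32.400; wc +0.392/-0.050 → slack +0.392/-0.050; half-tol=0.221, Σhalf²=0.048841
  -B: nom -40.800 → Σnom=-73.200; wc +0.450/-0.450 → slack +0.842/-0.500; half-tol=0.450, Σhalf²=0.251341
  -C: nom -41.700 → Σnom=-114.900; wc +0.320/-0.382 → slack +1.162/-0.882; half-tol=0.351, Σhalf²=0.374542
  -D: nom -26.900 → Σnom=-141.800; wc +0.401/-0.240 → slack +1.563/-1.122; half-tol=0.321, Σhalf²=0.477262
  +E: nom +25.720 → Σnom=-116.080; wc +0.070/-0.070 → slack +1.633/-1.192; half-tol=0.070, Σhalf²=0.482162
  +F: nom +8.100 → Σnom=-107.980; wc +0.090/-0.050 → slack +1.723/-1.242; half-tol=0.070, Σhalf²=0.487062
  -G: nom -26.200 → Σnom=-134.180; wc +0.260/-0.129 → slack +1.983/-1.371; half-tol=0.195, Σhalf²=0.524893
Nominal = -134.180. Worst-case = [-134.180 - 1.371, -134.180 + 1.983] = [-135.551, -132.197]. RSS = √0.524893 = 0.724.

nominal=-134.180 wc=[-135.551,-132.197] rss=0.724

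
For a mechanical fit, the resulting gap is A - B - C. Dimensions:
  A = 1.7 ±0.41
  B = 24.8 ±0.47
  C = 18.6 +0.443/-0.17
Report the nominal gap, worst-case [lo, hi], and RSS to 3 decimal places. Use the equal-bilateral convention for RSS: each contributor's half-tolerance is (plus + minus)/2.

Stack each dimension's contribution:
  +A: nom +1.700 → Σnom=1.700; wc +0.410/-0.410 → slack +0.410/-0.410; half-tol=0.410, Σhalf²=0.168100
  -B: nom -24.800 → Σnom=-23.100; wc +0.470/-0.470 → slack +0.880/-0.880; half-tol=0.470, Σhalf²=0.389000
  -C: nom -18.600 → Σnom=-41.700; wc +0.170/-0.443 → slack +1.050/-1.323; half-tol=0.306, Σhalf²=0.482942
Nominal = -41.700. Worst-case = [-41.700 - 1.323, -41.700 + 1.050] = [-43.023, -40.650]. RSS = √0.482942 = 0.695.

nominal=-41.700 wc=[-43.023,-40.650] rss=0.695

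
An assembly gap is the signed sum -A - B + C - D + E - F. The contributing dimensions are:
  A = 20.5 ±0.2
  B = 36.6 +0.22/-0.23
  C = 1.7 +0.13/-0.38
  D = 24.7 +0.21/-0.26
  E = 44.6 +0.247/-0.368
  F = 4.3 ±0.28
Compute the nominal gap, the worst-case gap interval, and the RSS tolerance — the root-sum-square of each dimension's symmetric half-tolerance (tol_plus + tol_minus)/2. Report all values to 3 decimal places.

nominal=-39.800 wc=[-41.458,-38.453] rss=0.620

Stack each dimension's contribution:
  -A: nom -20.500 → Σnom=-20.500; wc +0.200/-0.200 → slack +0.200/-0.200; half-tol=0.200, Σhalf²=0.040000
  -B: nom -36.600 → Σnom=-57.100; wc +0.230/-0.220 → slack +0.430/-0.420; half-tol=0.225, Σhalf²=0.090625
  +C: nom +1.700 → Σnom=-55.400; wc +0.130/-0.380 → slack +0.560/-0.800; half-tol=0.255, Σhalf²=0.155650
  -D: nom -24.700 → Σnom=-80.100; wc +0.260/-0.210 → slack +0.820/-1.010; half-tol=0.235, Σhalf²=0.210875
  +E: nom +44.600 → Σnom=-35.500; wc +0.247/-0.368 → slack +1.067/-1.378; half-tol=0.307, Σhalf²=0.305431
  -F: nom -4.300 → Σnom=-39.800; wc +0.280/-0.280 → slack +1.347/-1.658; half-tol=0.280, Σhalf²=0.383831
Nominal = -39.800. Worst-case = [-39.800 - 1.658, -39.800 + 1.347] = [-41.458, -38.453]. RSS = √0.383831 = 0.620.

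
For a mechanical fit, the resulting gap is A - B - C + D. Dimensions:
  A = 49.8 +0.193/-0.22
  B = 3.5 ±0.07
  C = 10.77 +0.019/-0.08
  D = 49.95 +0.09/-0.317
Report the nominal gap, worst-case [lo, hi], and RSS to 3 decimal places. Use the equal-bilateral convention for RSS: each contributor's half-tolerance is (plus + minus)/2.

Stack each dimension's contribution:
  +A: nom +49.800 → Σnom=49.800; wc +0.193/-0.220 → slack +0.193/-0.220; half-tol=0.207, Σhalf²=0.042642
  -B: nom -3.500 → Σnom=46.300; wc +0.070/-0.070 → slack +0.263/-0.290; half-tol=0.070, Σhalf²=0.047542
  -C: nom -10.770 → Σnom=35.530; wc +0.080/-0.019 → slack +0.343/-0.309; half-tol=0.050, Σhalf²=0.049993
  +D: nom +49.950 → Σnom=85.480; wc +0.090/-0.317 → slack +0.433/-0.626; half-tol=0.204, Σhalf²=0.091405
Nominal = 85.480. Worst-case = [85.480 - 0.626, 85.480 + 0.433] = [84.854, 85.913]. RSS = √0.091405 = 0.302.

nominal=85.480 wc=[84.854,85.913] rss=0.302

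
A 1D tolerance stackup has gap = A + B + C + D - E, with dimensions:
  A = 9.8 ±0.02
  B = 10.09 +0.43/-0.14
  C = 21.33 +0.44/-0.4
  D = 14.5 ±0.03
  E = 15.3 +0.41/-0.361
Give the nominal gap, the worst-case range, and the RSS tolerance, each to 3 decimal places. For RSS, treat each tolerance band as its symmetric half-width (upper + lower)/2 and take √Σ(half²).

nominal=40.420 wc=[39.420,41.701] rss=0.638

Stack each dimension's contribution:
  +A: nom +9.800 → Σnom=9.800; wc +0.020/-0.020 → slack +0.020/-0.020; half-tol=0.020, Σhalf²=0.000400
  +B: nom +10.090 → Σnom=19.890; wc +0.430/-0.140 → slack +0.450/-0.160; half-tol=0.285, Σhalf²=0.081625
  +C: nom +21.330 → Σnom=41.220; wc +0.440/-0.400 → slack +0.890/-0.560; half-tol=0.420, Σhalf²=0.258025
  +D: nom +14.500 → Σnom=55.720; wc +0.030/-0.030 → slack +0.920/-0.590; half-tol=0.030, Σhalf²=0.258925
  -E: nom -15.300 → Σnom=40.420; wc +0.361/-0.410 → slack +1.281/-1.000; half-tol=0.385, Σhalf²=0.407535
Nominal = 40.420. Worst-case = [40.420 - 1.000, 40.420 + 1.281] = [39.420, 41.701]. RSS = √0.407535 = 0.638.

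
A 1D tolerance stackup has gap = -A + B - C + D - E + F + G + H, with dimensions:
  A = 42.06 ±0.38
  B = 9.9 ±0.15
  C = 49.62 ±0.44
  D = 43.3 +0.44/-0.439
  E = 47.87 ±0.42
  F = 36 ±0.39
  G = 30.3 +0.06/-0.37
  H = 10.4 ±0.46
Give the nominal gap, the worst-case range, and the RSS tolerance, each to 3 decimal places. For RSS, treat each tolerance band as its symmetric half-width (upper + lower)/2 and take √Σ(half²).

Stack each dimension's contribution:
  -A: nom -42.060 → Σnom=-42.060; wc +0.380/-0.380 → slack +0.380/-0.380; half-tol=0.380, Σhalf²=0.144400
  +B: nom +9.900 → Σnom=-32.160; wc +0.150/-0.150 → slack +0.530/-0.530; half-tol=0.150, Σhalf²=0.166900
  -C: nom -49.620 → Σnom=-81.780; wc +0.440/-0.440 → slack +0.970/-0.970; half-tol=0.440, Σhalf²=0.360500
  +D: nom +43.300 → Σnom=-38.480; wc +0.440/-0.439 → slack +1.410/-1.409; half-tol=0.440, Σhalf²=0.553660
  -E: nom -47.870 → Σnom=-86.350; wc +0.420/-0.420 → slack +1.830/-1.829; half-tol=0.420, Σhalf²=0.730060
  +F: nom +36.000 → Σnom=-50.350; wc +0.390/-0.390 → slack +2.220/-2.219; half-tol=0.390, Σhalf²=0.882160
  +G: nom +30.300 → Σnom=-20.050; wc +0.060/-0.370 → slack +2.280/-2.589; half-tol=0.215, Σhalf²=0.928385
  +H: nom +10.400 → Σnom=-9.650; wc +0.460/-0.460 → slack +2.740/-3.049; half-tol=0.460, Σhalf²=1.139985
Nominal = -9.650. Worst-case = [-9.650 - 3.049, -9.650 + 2.740] = [-12.699, -6.910]. RSS = √1.139985 = 1.068.

nominal=-9.650 wc=[-12.699,-6.910] rss=1.068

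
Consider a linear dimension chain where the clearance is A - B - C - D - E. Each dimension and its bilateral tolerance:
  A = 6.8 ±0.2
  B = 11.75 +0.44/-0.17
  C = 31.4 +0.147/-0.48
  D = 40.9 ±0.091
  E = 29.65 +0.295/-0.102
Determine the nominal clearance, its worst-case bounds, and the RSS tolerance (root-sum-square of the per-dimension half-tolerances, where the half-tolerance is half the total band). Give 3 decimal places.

Stack each dimension's contribution:
  +A: nom +6.800 → Σnom=6.800; wc +0.200/-0.200 → slack +0.200/-0.200; half-tol=0.200, Σhalf²=0.040000
  -B: nom -11.750 → Σnom=-4.950; wc +0.170/-0.440 → slack +0.370/-0.640; half-tol=0.305, Σhalf²=0.133025
  -C: nom -31.400 → Σnom=-36.350; wc +0.480/-0.147 → slack +0.850/-0.787; half-tol=0.314, Σhalf²=0.231307
  -D: nom -40.900 → Σnom=-77.250; wc +0.091/-0.091 → slack +0.941/-0.878; half-tol=0.091, Σhalf²=0.239588
  -E: nom -29.650 → Σnom=-106.900; wc +0.102/-0.295 → slack +1.043/-1.173; half-tol=0.198, Σhalf²=0.278991
Nominal = -106.900. Worst-case = [-106.900 - 1.173, -106.900 + 1.043] = [-108.073, -105.857]. RSS = √0.278991 = 0.528.

nominal=-106.900 wc=[-108.073,-105.857] rss=0.528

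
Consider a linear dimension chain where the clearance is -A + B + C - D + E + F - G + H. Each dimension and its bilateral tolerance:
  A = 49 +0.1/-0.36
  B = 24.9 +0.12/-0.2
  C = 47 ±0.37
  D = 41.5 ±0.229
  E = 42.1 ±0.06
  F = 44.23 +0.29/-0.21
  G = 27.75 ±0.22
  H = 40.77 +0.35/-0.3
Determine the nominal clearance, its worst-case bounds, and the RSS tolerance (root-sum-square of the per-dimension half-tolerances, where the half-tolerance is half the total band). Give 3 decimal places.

nominal=80.750 wc=[79.061,82.749] rss=0.699

Stack each dimension's contribution:
  -A: nom -49.000 → Σnom=-49.000; wc +0.360/-0.100 → slack +0.360/-0.100; half-tol=0.230, Σhalf²=0.052900
  +B: nom +24.900 → Σnom=-24.100; wc +0.120/-0.200 → slack +0.480/-0.300; half-tol=0.160, Σhalf²=0.078500
  +C: nom +47.000 → Σnom=22.900; wc +0.370/-0.370 → slack +0.850/-0.670; half-tol=0.370, Σhalf²=0.215400
  -D: nom -41.500 → Σnom=-18.600; wc +0.229/-0.229 → slack +1.079/-0.899; half-tol=0.229, Σhalf²=0.267841
  +E: nom +42.100 → Σnom=23.500; wc +0.060/-0.060 → slack +1.139/-0.959; half-tol=0.060, Σhalf²=0.271441
  +F: nom +44.230 → Σnom=67.730; wc +0.290/-0.210 → slack +1.429/-1.169; half-tol=0.250, Σhalf²=0.333941
  -G: nom -27.750 → Σnom=39.980; wc +0.220/-0.220 → slack +1.649/-1.389; half-tol=0.220, Σhalf²=0.382341
  +H: nom +40.770 → Σnom=80.750; wc +0.350/-0.300 → slack +1.999/-1.689; half-tol=0.325, Σhalf²=0.487966
Nominal = 80.750. Worst-case = [80.750 - 1.689, 80.750 + 1.999] = [79.061, 82.749]. RSS = √0.487966 = 0.699.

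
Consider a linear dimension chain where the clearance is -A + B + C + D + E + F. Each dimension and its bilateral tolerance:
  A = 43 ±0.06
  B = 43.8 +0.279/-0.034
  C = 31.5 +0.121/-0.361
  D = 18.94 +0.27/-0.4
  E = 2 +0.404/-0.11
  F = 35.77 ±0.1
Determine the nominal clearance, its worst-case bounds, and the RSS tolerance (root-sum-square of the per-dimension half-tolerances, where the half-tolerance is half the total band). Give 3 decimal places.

nominal=89.010 wc=[87.945,90.244] rss=0.524

Stack each dimension's contribution:
  -A: nom -43.000 → Σnom=-43.000; wc +0.060/-0.060 → slack +0.060/-0.060; half-tol=0.060, Σhalf²=0.003600
  +B: nom +43.800 → Σnom=0.800; wc +0.279/-0.034 → slack +0.339/-0.094; half-tol=0.157, Σhalf²=0.028092
  +C: nom +31.500 → Σnom=32.300; wc +0.121/-0.361 → slack +0.460/-0.455; half-tol=0.241, Σhalf²=0.086173
  +D: nom +18.940 → Σnom=51.240; wc +0.270/-0.400 → slack +0.730/-0.855; half-tol=0.335, Σhalf²=0.198398
  +E: nom +2.000 → Σnom=53.240; wc +0.404/-0.110 → slack +1.134/-0.965; half-tol=0.257, Σhalf²=0.264447
  +F: nom +35.770 → Σnom=89.010; wc +0.100/-0.100 → slack +1.234/-1.065; half-tol=0.100, Σhalf²=0.274447
Nominal = 89.010. Worst-case = [89.010 - 1.065, 89.010 + 1.234] = [87.945, 90.244]. RSS = √0.274447 = 0.524.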